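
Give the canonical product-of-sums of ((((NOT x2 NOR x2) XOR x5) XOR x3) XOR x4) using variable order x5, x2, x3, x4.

ΠM(0, 3, 4, 7, 9, 10, 13, 14) = (x5 OR x2 OR x3 OR x4) AND (x5 OR x2 OR NOT x3 OR NOT x4) AND (x5 OR NOT x2 OR x3 OR x4) AND (x5 OR NOT x2 OR NOT x3 OR NOT x4) AND (NOT x5 OR x2 OR x3 OR NOT x4) AND (NOT x5 OR x2 OR NOT x3 OR x4) AND (NOT x5 OR NOT x2 OR x3 OR NOT x4) AND (NOT x5 OR NOT x2 OR NOT x3 OR x4)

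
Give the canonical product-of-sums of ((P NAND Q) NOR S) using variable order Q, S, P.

ΠM(0, 1, 2, 3, 4, 6, 7) = (Q OR S OR P) AND (Q OR S OR NOT P) AND (Q OR NOT S OR P) AND (Q OR NOT S OR NOT P) AND (NOT Q OR S OR P) AND (NOT Q OR NOT S OR P) AND (NOT Q OR NOT S OR NOT P)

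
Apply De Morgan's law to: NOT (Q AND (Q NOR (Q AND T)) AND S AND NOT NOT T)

NOT Q OR NOT (Q NOR (Q AND T)) OR NOT S OR NOT T
De Morgan's: NOT(AND of terms) = OR of negations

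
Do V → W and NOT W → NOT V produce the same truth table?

Yes, Contrapositive is always equivalent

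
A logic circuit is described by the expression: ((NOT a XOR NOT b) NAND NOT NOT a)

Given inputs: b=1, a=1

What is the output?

Substituting: ((NOT 1 XOR NOT 1) NAND NOT NOT 1)
= 1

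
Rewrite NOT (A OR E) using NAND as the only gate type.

(((A NAND A) NAND (E NAND E)) NAND ((A NAND A) NAND (E NAND E)))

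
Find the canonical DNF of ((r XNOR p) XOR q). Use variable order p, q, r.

(NOT p AND NOT q AND NOT r) OR (NOT p AND q AND r) OR (p AND NOT q AND r) OR (p AND q AND NOT r)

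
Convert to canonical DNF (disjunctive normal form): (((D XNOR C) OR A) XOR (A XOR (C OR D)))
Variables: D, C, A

(NOT D AND NOT C AND NOT A) OR (NOT D AND C AND NOT A) OR (NOT D AND C AND A) OR (D AND NOT C AND NOT A) OR (D AND NOT C AND A) OR (D AND C AND A)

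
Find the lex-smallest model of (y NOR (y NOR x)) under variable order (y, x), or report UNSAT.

y=0, x=1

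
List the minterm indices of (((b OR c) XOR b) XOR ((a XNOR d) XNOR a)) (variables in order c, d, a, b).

Σm(4, 5, 6, 7, 8, 10, 13, 15) = (NOT c AND d AND NOT a AND NOT b) OR (NOT c AND d AND NOT a AND b) OR (NOT c AND d AND a AND NOT b) OR (NOT c AND d AND a AND b) OR (c AND NOT d AND NOT a AND NOT b) OR (c AND NOT d AND a AND NOT b) OR (c AND d AND NOT a AND b) OR (c AND d AND a AND b)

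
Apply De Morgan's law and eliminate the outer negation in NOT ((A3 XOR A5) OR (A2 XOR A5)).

NOT (A3 XOR A5) AND NOT (A2 XOR A5)
De Morgan's: NOT(OR of terms) = AND of negations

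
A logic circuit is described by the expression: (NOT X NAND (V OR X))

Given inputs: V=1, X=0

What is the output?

Substituting: (NOT 0 NAND (1 OR 0))
= 0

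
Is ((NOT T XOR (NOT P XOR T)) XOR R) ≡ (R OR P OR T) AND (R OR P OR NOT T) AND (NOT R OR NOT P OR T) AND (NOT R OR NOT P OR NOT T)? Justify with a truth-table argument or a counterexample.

Yes, they are equivalent — the two output columns agree on all 8 assignments:
R | P | T | Expression 1 | Expression 2
---------------------------------------
0 | 0 | 0 | 0 | 0
0 | 0 | 1 | 0 | 0
0 | 1 | 0 | 1 | 1
0 | 1 | 1 | 1 | 1
1 | 0 | 0 | 1 | 1
1 | 0 | 1 | 1 | 1
1 | 1 | 0 | 0 | 0
1 | 1 | 1 | 0 | 0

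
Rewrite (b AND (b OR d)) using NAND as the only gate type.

((b NAND ((b NAND b) NAND (d NAND d))) NAND (b NAND ((b NAND b) NAND (d NAND d))))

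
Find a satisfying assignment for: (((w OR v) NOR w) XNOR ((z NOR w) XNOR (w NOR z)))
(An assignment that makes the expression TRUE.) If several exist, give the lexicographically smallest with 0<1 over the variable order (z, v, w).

z=0, v=0, w=0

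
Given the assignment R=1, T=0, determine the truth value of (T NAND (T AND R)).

Substituting: (0 NAND (0 AND 1))
= 1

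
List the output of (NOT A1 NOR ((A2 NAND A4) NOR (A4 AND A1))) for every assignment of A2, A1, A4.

A2 | A1 | A4 | Output
---------------------
0 | 0 | 0 | 0
0 | 0 | 1 | 0
0 | 1 | 0 | 1
0 | 1 | 1 | 1
1 | 0 | 0 | 0
1 | 0 | 1 | 0
1 | 1 | 0 | 1
1 | 1 | 1 | 1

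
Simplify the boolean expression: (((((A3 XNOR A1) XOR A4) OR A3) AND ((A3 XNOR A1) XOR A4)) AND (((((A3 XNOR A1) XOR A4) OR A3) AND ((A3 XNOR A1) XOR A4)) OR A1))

By absorption (E AND (E OR v) = E) then absorption (E AND (E OR v) = E):
= ((A3 XNOR A1) XOR A4)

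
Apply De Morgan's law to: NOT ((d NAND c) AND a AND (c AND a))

NOT (d NAND c) OR NOT a OR NOT (c AND a)
De Morgan's: NOT(AND of terms) = OR of negations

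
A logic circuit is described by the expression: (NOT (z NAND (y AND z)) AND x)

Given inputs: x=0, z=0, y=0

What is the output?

Substituting: (NOT (0 NAND (0 AND 0)) AND 0)
= 0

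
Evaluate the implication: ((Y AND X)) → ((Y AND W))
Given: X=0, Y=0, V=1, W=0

Antecedent ((Y AND X)) = 0; consequent ((Y AND W)) = 0.
0 → 0 = 1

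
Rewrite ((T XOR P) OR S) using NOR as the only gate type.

((((((T NOR P) NOR (T NOR P)) NOR ((T NOR P) NOR (T NOR P))) NOR ((((T NOR T) NOR (P NOR P)) NOR ((T NOR T) NOR (P NOR P))) NOR (((T NOR T) NOR (P NOR P)) NOR ((T NOR T) NOR (P NOR P))))) NOR S) NOR (((((T NOR P) NOR (T NOR P)) NOR ((T NOR P) NOR (T NOR P))) NOR ((((T NOR T) NOR (P NOR P)) NOR ((T NOR T) NOR (P NOR P))) NOR (((T NOR T) NOR (P NOR P)) NOR ((T NOR T) NOR (P NOR P))))) NOR S))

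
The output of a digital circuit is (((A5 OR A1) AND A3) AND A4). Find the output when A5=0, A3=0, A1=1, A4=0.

Substituting: (((0 OR 1) AND 0) AND 0)
= 0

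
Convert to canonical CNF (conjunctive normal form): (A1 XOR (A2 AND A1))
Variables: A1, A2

(A1 OR A2) AND (A1 OR NOT A2) AND (NOT A1 OR NOT A2)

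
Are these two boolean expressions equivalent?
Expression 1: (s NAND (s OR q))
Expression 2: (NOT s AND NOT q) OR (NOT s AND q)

Yes, they are equivalent — the two output columns agree on all 4 assignments:
s | q | Expression 1 | Expression 2
-----------------------------------
0 | 0 | 1 | 1
0 | 1 | 1 | 1
1 | 0 | 0 | 0
1 | 1 | 0 | 0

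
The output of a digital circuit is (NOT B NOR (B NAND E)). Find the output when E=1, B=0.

Substituting: (NOT 0 NOR (0 NAND 1))
= 0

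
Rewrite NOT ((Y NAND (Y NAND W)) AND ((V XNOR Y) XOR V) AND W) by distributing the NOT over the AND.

NOT (Y NAND (Y NAND W)) OR NOT ((V XNOR Y) XOR V) OR NOT W
De Morgan's: NOT(AND of terms) = OR of negations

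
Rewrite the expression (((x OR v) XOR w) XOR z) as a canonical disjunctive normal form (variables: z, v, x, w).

(NOT z AND NOT v AND NOT x AND w) OR (NOT z AND NOT v AND x AND NOT w) OR (NOT z AND v AND NOT x AND NOT w) OR (NOT z AND v AND x AND NOT w) OR (z AND NOT v AND NOT x AND NOT w) OR (z AND NOT v AND x AND w) OR (z AND v AND NOT x AND w) OR (z AND v AND x AND w)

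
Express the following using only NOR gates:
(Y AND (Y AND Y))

((Y NOR Y) NOR (((Y NOR Y) NOR (Y NOR Y)) NOR ((Y NOR Y) NOR (Y NOR Y))))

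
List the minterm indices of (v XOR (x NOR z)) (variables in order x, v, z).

Σm(0, 3, 6, 7) = (NOT x AND NOT v AND NOT z) OR (NOT x AND v AND z) OR (x AND v AND NOT z) OR (x AND v AND z)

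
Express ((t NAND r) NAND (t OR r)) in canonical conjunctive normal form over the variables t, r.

(t OR NOT r) AND (NOT t OR r)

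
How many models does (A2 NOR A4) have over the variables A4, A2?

Satisfying assignments: (0,0)
Count: 1 out of 4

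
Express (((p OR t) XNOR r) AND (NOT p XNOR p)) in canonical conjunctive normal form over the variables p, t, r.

(p OR t OR r) AND (p OR t OR NOT r) AND (p OR NOT t OR r) AND (p OR NOT t OR NOT r) AND (NOT p OR t OR r) AND (NOT p OR t OR NOT r) AND (NOT p OR NOT t OR r) AND (NOT p OR NOT t OR NOT r)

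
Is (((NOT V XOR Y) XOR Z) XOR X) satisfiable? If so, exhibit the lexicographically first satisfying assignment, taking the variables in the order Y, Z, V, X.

Y=0, Z=0, V=0, X=0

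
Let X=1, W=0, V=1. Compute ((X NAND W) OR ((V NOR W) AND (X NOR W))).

Substituting: ((1 NAND 0) OR ((1 NOR 0) AND (1 NOR 0)))
= 1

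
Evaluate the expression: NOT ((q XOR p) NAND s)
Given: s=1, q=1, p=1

Substituting: NOT ((1 XOR 1) NAND 1)
= 0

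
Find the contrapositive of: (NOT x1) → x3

Contrapositive: NOT x3 → x1
Note: A statement and its contrapositive are logically equivalent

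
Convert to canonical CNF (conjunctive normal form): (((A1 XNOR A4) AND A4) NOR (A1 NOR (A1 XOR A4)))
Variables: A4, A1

(A4 OR A1) AND (NOT A4 OR NOT A1)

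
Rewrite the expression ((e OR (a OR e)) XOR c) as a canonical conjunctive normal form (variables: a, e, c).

(a OR e OR c) AND (a OR NOT e OR NOT c) AND (NOT a OR e OR NOT c) AND (NOT a OR NOT e OR NOT c)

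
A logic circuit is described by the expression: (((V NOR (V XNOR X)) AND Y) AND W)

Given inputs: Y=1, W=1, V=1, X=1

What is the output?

Substituting: (((1 NOR (1 XNOR 1)) AND 1) AND 1)
= 0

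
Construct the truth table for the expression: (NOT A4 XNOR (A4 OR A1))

A4 | A1 | Output
----------------
0 | 0 | 0
0 | 1 | 1
1 | 0 | 0
1 | 1 | 0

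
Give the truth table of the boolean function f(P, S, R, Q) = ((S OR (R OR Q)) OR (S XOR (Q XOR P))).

P | S | R | Q | Output
----------------------
0 | 0 | 0 | 0 | 0
0 | 0 | 0 | 1 | 1
0 | 0 | 1 | 0 | 1
0 | 0 | 1 | 1 | 1
0 | 1 | 0 | 0 | 1
0 | 1 | 0 | 1 | 1
0 | 1 | 1 | 0 | 1
0 | 1 | 1 | 1 | 1
1 | 0 | 0 | 0 | 1
1 | 0 | 0 | 1 | 1
1 | 0 | 1 | 0 | 1
1 | 0 | 1 | 1 | 1
1 | 1 | 0 | 0 | 1
1 | 1 | 0 | 1 | 1
1 | 1 | 1 | 0 | 1
1 | 1 | 1 | 1 | 1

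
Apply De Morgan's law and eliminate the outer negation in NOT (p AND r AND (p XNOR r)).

NOT p OR NOT r OR NOT (p XNOR r)
De Morgan's: NOT(AND of terms) = OR of negations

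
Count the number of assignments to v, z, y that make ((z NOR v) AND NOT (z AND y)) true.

Satisfying assignments: (0,0,0), (0,0,1)
Count: 2 out of 8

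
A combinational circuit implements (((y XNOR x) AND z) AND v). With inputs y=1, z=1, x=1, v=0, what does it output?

Substituting: (((1 XNOR 1) AND 1) AND 0)
= 0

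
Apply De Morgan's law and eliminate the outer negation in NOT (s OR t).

NOT s AND NOT t
De Morgan's: NOT(OR of terms) = AND of negations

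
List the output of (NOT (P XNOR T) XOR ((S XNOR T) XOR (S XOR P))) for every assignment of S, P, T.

S | P | T | Output
------------------
0 | 0 | 0 | 1
0 | 0 | 1 | 1
0 | 1 | 0 | 1
0 | 1 | 1 | 1
1 | 0 | 0 | 1
1 | 0 | 1 | 1
1 | 1 | 0 | 1
1 | 1 | 1 | 1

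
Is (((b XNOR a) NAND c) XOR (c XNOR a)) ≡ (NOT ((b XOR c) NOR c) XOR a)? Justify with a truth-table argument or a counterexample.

No. Counterexample: with b=0, c=1, a=0, Expression 1 = 0 but Expression 2 = 1.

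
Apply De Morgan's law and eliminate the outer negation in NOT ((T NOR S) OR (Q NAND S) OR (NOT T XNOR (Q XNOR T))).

NOT (T NOR S) AND NOT (Q NAND S) AND NOT (NOT T XNOR (Q XNOR T))
De Morgan's: NOT(OR of terms) = AND of negations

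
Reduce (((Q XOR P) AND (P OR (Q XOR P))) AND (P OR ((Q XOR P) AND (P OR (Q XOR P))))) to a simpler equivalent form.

By absorption (E AND (E OR v) = E) then absorption (E AND (E OR v) = E):
= (Q XOR P)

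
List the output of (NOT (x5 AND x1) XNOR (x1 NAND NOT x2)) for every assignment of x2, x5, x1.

x2 | x5 | x1 | Output
---------------------
0 | 0 | 0 | 1
0 | 0 | 1 | 0
0 | 1 | 0 | 1
0 | 1 | 1 | 1
1 | 0 | 0 | 1
1 | 0 | 1 | 1
1 | 1 | 0 | 1
1 | 1 | 1 | 0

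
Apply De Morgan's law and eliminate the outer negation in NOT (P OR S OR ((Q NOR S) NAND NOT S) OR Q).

NOT P AND NOT S AND NOT ((Q NOR S) NAND NOT S) AND NOT Q
De Morgan's: NOT(OR of terms) = AND of negations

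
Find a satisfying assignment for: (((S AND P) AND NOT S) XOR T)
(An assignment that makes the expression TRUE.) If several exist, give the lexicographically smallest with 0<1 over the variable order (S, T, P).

S=0, T=1, P=0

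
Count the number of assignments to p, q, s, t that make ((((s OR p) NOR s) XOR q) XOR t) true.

Satisfying assignments: (0,0,0,0), (0,0,1,1), (0,1,0,1), (0,1,1,0), (1,0,0,1), (1,0,1,1), (1,1,0,0), (1,1,1,0)
Count: 8 out of 16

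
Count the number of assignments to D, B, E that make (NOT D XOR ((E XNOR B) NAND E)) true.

Satisfying assignments: (0,1,1), (1,0,0), (1,0,1), (1,1,0)
Count: 4 out of 8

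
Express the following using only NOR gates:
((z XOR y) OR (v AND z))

((((((z NOR y) NOR (z NOR y)) NOR ((z NOR y) NOR (z NOR y))) NOR ((((z NOR z) NOR (y NOR y)) NOR ((z NOR z) NOR (y NOR y))) NOR (((z NOR z) NOR (y NOR y)) NOR ((z NOR z) NOR (y NOR y))))) NOR ((v NOR v) NOR (z NOR z))) NOR (((((z NOR y) NOR (z NOR y)) NOR ((z NOR y) NOR (z NOR y))) NOR ((((z NOR z) NOR (y NOR y)) NOR ((z NOR z) NOR (y NOR y))) NOR (((z NOR z) NOR (y NOR y)) NOR ((z NOR z) NOR (y NOR y))))) NOR ((v NOR v) NOR (z NOR z))))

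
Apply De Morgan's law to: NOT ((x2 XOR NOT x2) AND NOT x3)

NOT (x2 XOR NOT x2) OR x3
De Morgan's: NOT(AND of terms) = OR of negations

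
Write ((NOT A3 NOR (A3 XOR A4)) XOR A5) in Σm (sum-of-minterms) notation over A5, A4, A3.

Σm(3, 4, 5, 6) = (NOT A5 AND A4 AND A3) OR (A5 AND NOT A4 AND NOT A3) OR (A5 AND NOT A4 AND A3) OR (A5 AND A4 AND NOT A3)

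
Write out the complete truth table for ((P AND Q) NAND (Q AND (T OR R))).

R | T | P | Q | Output
----------------------
0 | 0 | 0 | 0 | 1
0 | 0 | 0 | 1 | 1
0 | 0 | 1 | 0 | 1
0 | 0 | 1 | 1 | 1
0 | 1 | 0 | 0 | 1
0 | 1 | 0 | 1 | 1
0 | 1 | 1 | 0 | 1
0 | 1 | 1 | 1 | 0
1 | 0 | 0 | 0 | 1
1 | 0 | 0 | 1 | 1
1 | 0 | 1 | 0 | 1
1 | 0 | 1 | 1 | 0
1 | 1 | 0 | 0 | 1
1 | 1 | 0 | 1 | 1
1 | 1 | 1 | 0 | 1
1 | 1 | 1 | 1 | 0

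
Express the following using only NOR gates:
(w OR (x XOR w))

((w NOR ((((x NOR w) NOR (x NOR w)) NOR ((x NOR w) NOR (x NOR w))) NOR ((((x NOR x) NOR (w NOR w)) NOR ((x NOR x) NOR (w NOR w))) NOR (((x NOR x) NOR (w NOR w)) NOR ((x NOR x) NOR (w NOR w)))))) NOR (w NOR ((((x NOR w) NOR (x NOR w)) NOR ((x NOR w) NOR (x NOR w))) NOR ((((x NOR x) NOR (w NOR w)) NOR ((x NOR x) NOR (w NOR w))) NOR (((x NOR x) NOR (w NOR w)) NOR ((x NOR x) NOR (w NOR w)))))))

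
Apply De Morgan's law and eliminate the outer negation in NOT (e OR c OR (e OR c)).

NOT e AND NOT c AND NOT (e OR c)
De Morgan's: NOT(OR of terms) = AND of negations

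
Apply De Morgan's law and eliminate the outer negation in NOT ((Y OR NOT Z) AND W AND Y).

NOT (Y OR NOT Z) OR NOT W OR NOT Y
De Morgan's: NOT(AND of terms) = OR of negations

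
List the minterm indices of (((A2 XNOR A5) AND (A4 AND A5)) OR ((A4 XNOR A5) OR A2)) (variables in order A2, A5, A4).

Σm(0, 3, 4, 5, 6, 7) = (NOT A2 AND NOT A5 AND NOT A4) OR (NOT A2 AND A5 AND A4) OR (A2 AND NOT A5 AND NOT A4) OR (A2 AND NOT A5 AND A4) OR (A2 AND A5 AND NOT A4) OR (A2 AND A5 AND A4)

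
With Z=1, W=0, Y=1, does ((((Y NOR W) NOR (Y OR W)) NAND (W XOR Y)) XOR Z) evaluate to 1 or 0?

Substituting: ((((1 NOR 0) NOR (1 OR 0)) NAND (0 XOR 1)) XOR 1)
= 0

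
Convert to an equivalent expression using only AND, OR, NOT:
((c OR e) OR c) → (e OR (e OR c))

NOT ((c OR e) OR c) OR (e OR (e OR c))
(Implication elimination: A → B = NOT A OR B)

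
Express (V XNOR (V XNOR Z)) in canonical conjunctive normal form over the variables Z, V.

(Z OR V) AND (Z OR NOT V)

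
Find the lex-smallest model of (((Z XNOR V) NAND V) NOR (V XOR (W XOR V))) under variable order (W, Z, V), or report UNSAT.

W=0, Z=1, V=1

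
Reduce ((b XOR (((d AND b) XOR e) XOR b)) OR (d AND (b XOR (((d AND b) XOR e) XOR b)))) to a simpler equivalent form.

By absorption (E OR (E AND v) = E) then XOR self-cancellation ((E XOR v) XOR v = E):
= ((d AND b) XOR e)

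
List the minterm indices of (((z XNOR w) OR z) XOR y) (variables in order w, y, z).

Σm(0, 1, 5, 6) = (NOT w AND NOT y AND NOT z) OR (NOT w AND NOT y AND z) OR (w AND NOT y AND z) OR (w AND y AND NOT z)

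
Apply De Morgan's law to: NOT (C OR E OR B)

NOT C AND NOT E AND NOT B
De Morgan's: NOT(OR of terms) = AND of negations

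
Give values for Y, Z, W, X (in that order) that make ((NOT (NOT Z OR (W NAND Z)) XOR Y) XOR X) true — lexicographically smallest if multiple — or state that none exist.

Y=0, Z=0, W=0, X=1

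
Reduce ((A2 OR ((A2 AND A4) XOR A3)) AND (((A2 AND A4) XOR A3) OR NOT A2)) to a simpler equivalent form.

By distribution ((E OR v) AND (E OR NOT v) = E):
= ((A2 AND A4) XOR A3)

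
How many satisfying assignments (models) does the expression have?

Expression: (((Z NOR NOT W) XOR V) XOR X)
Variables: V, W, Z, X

Satisfying assignments: (0,0,0,1), (0,0,1,1), (0,1,0,0), (0,1,1,1), (1,0,0,0), (1,0,1,0), (1,1,0,1), (1,1,1,0)
Count: 8 out of 16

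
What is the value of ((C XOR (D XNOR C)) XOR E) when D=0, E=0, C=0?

Substituting: ((0 XOR (0 XNOR 0)) XOR 0)
= 1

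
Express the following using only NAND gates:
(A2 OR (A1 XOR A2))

((A2 NAND A2) NAND (((A1 NAND (A1 NAND A2)) NAND (A2 NAND (A1 NAND A2))) NAND ((A1 NAND (A1 NAND A2)) NAND (A2 NAND (A1 NAND A2)))))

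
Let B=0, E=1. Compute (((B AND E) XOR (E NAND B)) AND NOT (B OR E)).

Substituting: (((0 AND 1) XOR (1 NAND 0)) AND NOT (0 OR 1))
= 0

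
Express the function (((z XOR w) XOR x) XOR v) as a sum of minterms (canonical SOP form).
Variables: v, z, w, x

Σm(1, 2, 4, 7, 8, 11, 13, 14) = (NOT v AND NOT z AND NOT w AND x) OR (NOT v AND NOT z AND w AND NOT x) OR (NOT v AND z AND NOT w AND NOT x) OR (NOT v AND z AND w AND x) OR (v AND NOT z AND NOT w AND NOT x) OR (v AND NOT z AND w AND x) OR (v AND z AND NOT w AND x) OR (v AND z AND w AND NOT x)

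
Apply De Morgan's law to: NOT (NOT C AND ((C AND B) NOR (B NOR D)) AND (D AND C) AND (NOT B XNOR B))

C OR NOT ((C AND B) NOR (B NOR D)) OR NOT (D AND C) OR NOT (NOT B XNOR B)
De Morgan's: NOT(AND of terms) = OR of negations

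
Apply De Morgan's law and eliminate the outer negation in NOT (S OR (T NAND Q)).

NOT S AND NOT (T NAND Q)
De Morgan's: NOT(OR of terms) = AND of negations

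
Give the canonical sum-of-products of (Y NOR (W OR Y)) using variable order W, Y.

Σm(0) = (NOT W AND NOT Y)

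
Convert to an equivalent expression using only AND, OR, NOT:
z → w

NOT z OR w
(Implication elimination: A → B = NOT A OR B)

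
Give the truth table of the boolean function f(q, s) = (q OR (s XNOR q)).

q | s | Output
--------------
0 | 0 | 1
0 | 1 | 0
1 | 0 | 1
1 | 1 | 1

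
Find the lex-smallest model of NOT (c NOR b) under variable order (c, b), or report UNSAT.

c=0, b=1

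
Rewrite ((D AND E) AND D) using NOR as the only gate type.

((((D NOR D) NOR (E NOR E)) NOR ((D NOR D) NOR (E NOR E))) NOR (D NOR D))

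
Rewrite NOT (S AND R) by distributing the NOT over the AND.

NOT S OR NOT R
De Morgan's: NOT(AND of terms) = OR of negations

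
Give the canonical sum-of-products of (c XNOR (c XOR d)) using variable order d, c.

Σm(0, 1) = (NOT d AND NOT c) OR (NOT d AND c)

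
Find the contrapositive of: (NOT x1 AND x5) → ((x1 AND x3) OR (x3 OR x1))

Contrapositive: NOT ((x1 AND x3) OR (x3 OR x1)) → NOT (NOT x1 AND x5)
Note: A statement and its contrapositive are logically equivalent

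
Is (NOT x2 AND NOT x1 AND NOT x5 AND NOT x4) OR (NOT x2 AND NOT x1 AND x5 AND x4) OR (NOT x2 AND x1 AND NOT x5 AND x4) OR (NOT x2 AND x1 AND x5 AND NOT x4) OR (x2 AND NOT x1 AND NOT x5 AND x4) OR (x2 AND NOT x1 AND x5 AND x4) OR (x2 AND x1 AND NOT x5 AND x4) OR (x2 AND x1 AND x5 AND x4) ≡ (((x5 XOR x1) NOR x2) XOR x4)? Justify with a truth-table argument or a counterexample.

Yes, they are equivalent — the two output columns agree on all 16 assignments:
x2 | x1 | x5 | x4 | Expression 1 | Expression 2
-----------------------------------------------
0 | 0 | 0 | 0 | 1 | 1
0 | 0 | 0 | 1 | 0 | 0
0 | 0 | 1 | 0 | 0 | 0
0 | 0 | 1 | 1 | 1 | 1
0 | 1 | 0 | 0 | 0 | 0
0 | 1 | 0 | 1 | 1 | 1
0 | 1 | 1 | 0 | 1 | 1
0 | 1 | 1 | 1 | 0 | 0
1 | 0 | 0 | 0 | 0 | 0
1 | 0 | 0 | 1 | 1 | 1
1 | 0 | 1 | 0 | 0 | 0
1 | 0 | 1 | 1 | 1 | 1
1 | 1 | 0 | 0 | 0 | 0
1 | 1 | 0 | 1 | 1 | 1
1 | 1 | 1 | 0 | 0 | 0
1 | 1 | 1 | 1 | 1 | 1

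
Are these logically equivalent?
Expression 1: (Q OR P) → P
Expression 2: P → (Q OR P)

No, Converse is not equivalent to original (counterexample: P=0, Q=1)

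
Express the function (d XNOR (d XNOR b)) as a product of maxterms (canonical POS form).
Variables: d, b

ΠM(0, 2) = (d OR b) AND (NOT d OR b)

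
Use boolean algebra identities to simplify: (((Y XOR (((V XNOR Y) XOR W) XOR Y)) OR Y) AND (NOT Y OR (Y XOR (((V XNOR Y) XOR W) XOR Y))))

By distribution ((E OR v) AND (E OR NOT v) = E) then XOR self-cancellation ((E XOR v) XOR v = E):
= ((V XNOR Y) XOR W)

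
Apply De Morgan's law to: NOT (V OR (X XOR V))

NOT V AND NOT (X XOR V)
De Morgan's: NOT(OR of terms) = AND of negations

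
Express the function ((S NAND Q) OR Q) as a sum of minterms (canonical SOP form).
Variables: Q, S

Σm(0, 1, 2, 3) = (NOT Q AND NOT S) OR (NOT Q AND S) OR (Q AND NOT S) OR (Q AND S)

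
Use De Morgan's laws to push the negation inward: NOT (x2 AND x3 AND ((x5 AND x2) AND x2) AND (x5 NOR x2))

NOT x2 OR NOT x3 OR NOT ((x5 AND x2) AND x2) OR NOT (x5 NOR x2)
De Morgan's: NOT(AND of terms) = OR of negations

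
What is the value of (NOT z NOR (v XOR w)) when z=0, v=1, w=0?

Substituting: (NOT 0 NOR (1 XOR 0))
= 0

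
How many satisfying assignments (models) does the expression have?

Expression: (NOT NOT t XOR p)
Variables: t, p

Satisfying assignments: (0,1), (1,0)
Count: 2 out of 4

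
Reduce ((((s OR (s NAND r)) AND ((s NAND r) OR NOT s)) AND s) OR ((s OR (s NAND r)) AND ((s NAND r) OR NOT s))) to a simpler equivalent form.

By absorption (E OR (E AND v) = E) then distribution ((E OR v) AND (E OR NOT v) = E):
= (s NAND r)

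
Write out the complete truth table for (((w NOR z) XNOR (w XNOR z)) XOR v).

v | z | w | Output
------------------
0 | 0 | 0 | 1
0 | 0 | 1 | 1
0 | 1 | 0 | 1
0 | 1 | 1 | 0
1 | 0 | 0 | 0
1 | 0 | 1 | 0
1 | 1 | 0 | 0
1 | 1 | 1 | 1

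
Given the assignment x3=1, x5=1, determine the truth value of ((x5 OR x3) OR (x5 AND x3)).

Substituting: ((1 OR 1) OR (1 AND 1))
= 1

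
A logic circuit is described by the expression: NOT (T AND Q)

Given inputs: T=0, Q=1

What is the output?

Substituting: NOT (0 AND 1)
= 1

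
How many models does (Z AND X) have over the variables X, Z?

Satisfying assignments: (1,1)
Count: 1 out of 4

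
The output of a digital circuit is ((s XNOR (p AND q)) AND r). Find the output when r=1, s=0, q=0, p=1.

Substituting: ((0 XNOR (1 AND 0)) AND 1)
= 1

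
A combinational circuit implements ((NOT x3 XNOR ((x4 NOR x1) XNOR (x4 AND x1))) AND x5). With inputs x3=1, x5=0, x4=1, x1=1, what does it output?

Substituting: ((NOT 1 XNOR ((1 NOR 1) XNOR (1 AND 1))) AND 0)
= 0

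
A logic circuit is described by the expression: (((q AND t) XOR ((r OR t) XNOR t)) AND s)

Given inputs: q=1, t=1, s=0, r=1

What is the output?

Substituting: (((1 AND 1) XOR ((1 OR 1) XNOR 1)) AND 0)
= 0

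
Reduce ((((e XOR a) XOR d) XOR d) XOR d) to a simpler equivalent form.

By XOR self-cancellation ((E XOR v) XOR v = E):
= ((e XOR a) XOR d)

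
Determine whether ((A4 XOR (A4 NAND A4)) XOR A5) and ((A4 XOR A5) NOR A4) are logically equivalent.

No. Counterexample: with A5=0, A4=1, Expression 1 = 1 but Expression 2 = 0.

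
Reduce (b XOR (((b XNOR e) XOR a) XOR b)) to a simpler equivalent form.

By XOR self-cancellation ((E XOR v) XOR v = E):
= ((b XNOR e) XOR a)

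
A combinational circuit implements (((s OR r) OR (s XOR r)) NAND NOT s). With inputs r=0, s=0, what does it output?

Substituting: (((0 OR 0) OR (0 XOR 0)) NAND NOT 0)
= 1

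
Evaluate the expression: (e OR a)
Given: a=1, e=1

Substituting: (1 OR 1)
= 1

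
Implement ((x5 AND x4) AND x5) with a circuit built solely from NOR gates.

((((x5 NOR x5) NOR (x4 NOR x4)) NOR ((x5 NOR x5) NOR (x4 NOR x4))) NOR (x5 NOR x5))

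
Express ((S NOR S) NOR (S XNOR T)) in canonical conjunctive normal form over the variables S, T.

(S OR T) AND (S OR NOT T) AND (NOT S OR NOT T)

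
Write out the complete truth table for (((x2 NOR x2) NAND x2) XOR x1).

x2 | x1 | Output
----------------
0 | 0 | 1
0 | 1 | 0
1 | 0 | 1
1 | 1 | 0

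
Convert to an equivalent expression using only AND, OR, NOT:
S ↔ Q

(S AND Q) OR (NOT S AND NOT Q)
(Biconditional = both true or both false)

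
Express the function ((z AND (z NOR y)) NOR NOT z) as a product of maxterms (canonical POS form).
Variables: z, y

ΠM(0, 1) = (z OR y) AND (z OR NOT y)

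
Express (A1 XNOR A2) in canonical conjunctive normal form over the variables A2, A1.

(A2 OR NOT A1) AND (NOT A2 OR A1)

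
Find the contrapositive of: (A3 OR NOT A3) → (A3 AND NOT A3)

Contrapositive: NOT (A3 AND NOT A3) → NOT (A3 OR NOT A3)
Note: A statement and its contrapositive are logically equivalent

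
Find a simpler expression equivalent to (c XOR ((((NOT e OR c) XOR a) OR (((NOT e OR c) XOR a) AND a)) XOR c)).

By XOR self-cancellation ((E XOR v) XOR v = E) then absorption (E OR (E AND v) = E):
= ((NOT e OR c) XOR a)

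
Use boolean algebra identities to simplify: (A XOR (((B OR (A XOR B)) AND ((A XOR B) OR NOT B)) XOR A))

By XOR self-cancellation ((E XOR v) XOR v = E) then distribution ((E OR v) AND (E OR NOT v) = E):
= (A XOR B)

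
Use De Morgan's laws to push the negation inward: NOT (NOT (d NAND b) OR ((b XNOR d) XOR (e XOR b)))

(d NAND b) AND NOT ((b XNOR d) XOR (e XOR b))
De Morgan's: NOT(OR of terms) = AND of negations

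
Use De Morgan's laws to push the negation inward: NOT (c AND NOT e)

NOT c OR e
De Morgan's: NOT(AND of terms) = OR of negations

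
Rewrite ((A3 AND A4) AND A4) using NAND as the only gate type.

((((A3 NAND A4) NAND (A3 NAND A4)) NAND A4) NAND (((A3 NAND A4) NAND (A3 NAND A4)) NAND A4))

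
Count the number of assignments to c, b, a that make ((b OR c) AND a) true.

Satisfying assignments: (0,1,1), (1,0,1), (1,1,1)
Count: 3 out of 8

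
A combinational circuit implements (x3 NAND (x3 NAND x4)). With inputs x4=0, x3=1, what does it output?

Substituting: (1 NAND (1 NAND 0))
= 0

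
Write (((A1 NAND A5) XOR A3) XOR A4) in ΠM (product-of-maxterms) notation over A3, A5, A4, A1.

ΠM(2, 3, 5, 6, 8, 9, 12, 15) = (A3 OR A5 OR NOT A4 OR A1) AND (A3 OR A5 OR NOT A4 OR NOT A1) AND (A3 OR NOT A5 OR A4 OR NOT A1) AND (A3 OR NOT A5 OR NOT A4 OR A1) AND (NOT A3 OR A5 OR A4 OR A1) AND (NOT A3 OR A5 OR A4 OR NOT A1) AND (NOT A3 OR NOT A5 OR A4 OR A1) AND (NOT A3 OR NOT A5 OR NOT A4 OR NOT A1)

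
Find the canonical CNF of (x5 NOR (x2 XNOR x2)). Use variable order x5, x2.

(x5 OR x2) AND (x5 OR NOT x2) AND (NOT x5 OR x2) AND (NOT x5 OR NOT x2)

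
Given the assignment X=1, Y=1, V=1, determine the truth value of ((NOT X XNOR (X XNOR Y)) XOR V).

Substituting: ((NOT 1 XNOR (1 XNOR 1)) XOR 1)
= 1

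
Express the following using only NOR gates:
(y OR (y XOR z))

((y NOR ((((y NOR z) NOR (y NOR z)) NOR ((y NOR z) NOR (y NOR z))) NOR ((((y NOR y) NOR (z NOR z)) NOR ((y NOR y) NOR (z NOR z))) NOR (((y NOR y) NOR (z NOR z)) NOR ((y NOR y) NOR (z NOR z)))))) NOR (y NOR ((((y NOR z) NOR (y NOR z)) NOR ((y NOR z) NOR (y NOR z))) NOR ((((y NOR y) NOR (z NOR z)) NOR ((y NOR y) NOR (z NOR z))) NOR (((y NOR y) NOR (z NOR z)) NOR ((y NOR y) NOR (z NOR z)))))))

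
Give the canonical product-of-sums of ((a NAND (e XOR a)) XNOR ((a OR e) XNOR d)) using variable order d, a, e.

ΠM(1, 3, 4, 6) = (d OR a OR NOT e) AND (d OR NOT a OR NOT e) AND (NOT d OR a OR e) AND (NOT d OR NOT a OR e)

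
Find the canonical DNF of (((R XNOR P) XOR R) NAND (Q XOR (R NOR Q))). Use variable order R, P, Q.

(NOT R AND P AND NOT Q) OR (NOT R AND P AND Q) OR (R AND NOT P AND NOT Q) OR (R AND P AND NOT Q) OR (R AND P AND Q)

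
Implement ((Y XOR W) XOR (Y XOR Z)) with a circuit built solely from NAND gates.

((((Y NAND (Y NAND W)) NAND (W NAND (Y NAND W))) NAND (((Y NAND (Y NAND W)) NAND (W NAND (Y NAND W))) NAND ((Y NAND (Y NAND Z)) NAND (Z NAND (Y NAND Z))))) NAND (((Y NAND (Y NAND Z)) NAND (Z NAND (Y NAND Z))) NAND (((Y NAND (Y NAND W)) NAND (W NAND (Y NAND W))) NAND ((Y NAND (Y NAND Z)) NAND (Z NAND (Y NAND Z))))))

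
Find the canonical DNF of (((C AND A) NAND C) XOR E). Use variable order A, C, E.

(NOT A AND NOT C AND NOT E) OR (NOT A AND C AND NOT E) OR (A AND NOT C AND NOT E) OR (A AND C AND E)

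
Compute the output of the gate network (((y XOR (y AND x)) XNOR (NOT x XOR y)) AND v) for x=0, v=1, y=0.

Substituting: (((0 XOR (0 AND 0)) XNOR (NOT 0 XOR 0)) AND 1)
= 0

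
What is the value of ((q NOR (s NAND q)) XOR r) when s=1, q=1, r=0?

Substituting: ((1 NOR (1 NAND 1)) XOR 0)
= 0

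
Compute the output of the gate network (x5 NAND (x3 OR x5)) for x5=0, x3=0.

Substituting: (0 NAND (0 OR 0))
= 1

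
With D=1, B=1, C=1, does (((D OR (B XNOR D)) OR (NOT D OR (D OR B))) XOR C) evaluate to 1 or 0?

Substituting: (((1 OR (1 XNOR 1)) OR (NOT 1 OR (1 OR 1))) XOR 1)
= 0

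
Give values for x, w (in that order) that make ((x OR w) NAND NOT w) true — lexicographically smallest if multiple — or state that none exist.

x=0, w=0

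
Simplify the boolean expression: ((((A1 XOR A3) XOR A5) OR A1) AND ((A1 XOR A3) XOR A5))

By absorption (E AND (E OR v) = E):
= ((A1 XOR A3) XOR A5)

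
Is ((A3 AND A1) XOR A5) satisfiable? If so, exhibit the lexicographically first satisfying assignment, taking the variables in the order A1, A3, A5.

A1=0, A3=0, A5=1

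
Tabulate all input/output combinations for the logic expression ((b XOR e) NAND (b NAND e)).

e | b | Output
--------------
0 | 0 | 1
0 | 1 | 0
1 | 0 | 0
1 | 1 | 1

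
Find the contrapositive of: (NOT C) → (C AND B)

Contrapositive: NOT (C AND B) → C
Note: A statement and its contrapositive are logically equivalent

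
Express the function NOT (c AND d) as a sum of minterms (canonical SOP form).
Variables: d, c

Σm(0, 1, 2) = (NOT d AND NOT c) OR (NOT d AND c) OR (d AND NOT c)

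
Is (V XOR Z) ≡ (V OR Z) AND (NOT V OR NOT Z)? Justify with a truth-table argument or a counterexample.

Yes, they are equivalent — the two output columns agree on all 4 assignments:
V | Z | Expression 1 | Expression 2
-----------------------------------
0 | 0 | 0 | 0
0 | 1 | 1 | 1
1 | 0 | 1 | 1
1 | 1 | 0 | 0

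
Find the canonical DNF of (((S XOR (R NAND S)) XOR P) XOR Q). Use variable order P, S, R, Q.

(NOT P AND NOT S AND NOT R AND NOT Q) OR (NOT P AND NOT S AND R AND NOT Q) OR (NOT P AND S AND NOT R AND Q) OR (NOT P AND S AND R AND NOT Q) OR (P AND NOT S AND NOT R AND Q) OR (P AND NOT S AND R AND Q) OR (P AND S AND NOT R AND NOT Q) OR (P AND S AND R AND Q)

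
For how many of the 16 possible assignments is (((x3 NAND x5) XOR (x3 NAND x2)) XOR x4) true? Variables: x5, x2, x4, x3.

Satisfying assignments: (0,0,1,0), (0,0,1,1), (0,1,0,1), (0,1,1,0), (1,0,0,1), (1,0,1,0), (1,1,1,0), (1,1,1,1)
Count: 8 out of 16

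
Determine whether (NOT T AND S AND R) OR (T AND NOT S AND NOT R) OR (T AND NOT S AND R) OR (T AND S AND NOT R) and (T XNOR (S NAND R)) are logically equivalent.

Yes, they are equivalent — the two output columns agree on all 8 assignments:
T | S | R | Expression 1 | Expression 2
---------------------------------------
0 | 0 | 0 | 0 | 0
0 | 0 | 1 | 0 | 0
0 | 1 | 0 | 0 | 0
0 | 1 | 1 | 1 | 1
1 | 0 | 0 | 1 | 1
1 | 0 | 1 | 1 | 1
1 | 1 | 0 | 1 | 1
1 | 1 | 1 | 0 | 0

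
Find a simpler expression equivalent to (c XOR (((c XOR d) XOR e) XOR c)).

By XOR self-cancellation ((E XOR v) XOR v = E):
= ((c XOR d) XOR e)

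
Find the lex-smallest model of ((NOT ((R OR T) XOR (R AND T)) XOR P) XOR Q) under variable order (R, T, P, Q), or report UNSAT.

R=0, T=0, P=0, Q=0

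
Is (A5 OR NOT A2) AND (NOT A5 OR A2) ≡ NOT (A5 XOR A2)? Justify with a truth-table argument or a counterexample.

Yes, they are equivalent — the two output columns agree on all 4 assignments:
A5 | A2 | Expression 1 | Expression 2
-------------------------------------
0 | 0 | 1 | 1
0 | 1 | 0 | 0
1 | 0 | 0 | 0
1 | 1 | 1 | 1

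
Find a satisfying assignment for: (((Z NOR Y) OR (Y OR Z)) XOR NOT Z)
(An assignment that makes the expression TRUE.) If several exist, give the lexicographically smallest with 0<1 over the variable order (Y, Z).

Y=0, Z=1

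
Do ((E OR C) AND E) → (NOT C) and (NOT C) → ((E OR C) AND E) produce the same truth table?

No, Converse is not equivalent to original (counterexample: E=0, C=0)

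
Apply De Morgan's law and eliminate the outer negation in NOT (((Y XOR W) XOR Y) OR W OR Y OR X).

NOT ((Y XOR W) XOR Y) AND NOT W AND NOT Y AND NOT X
De Morgan's: NOT(OR of terms) = AND of negations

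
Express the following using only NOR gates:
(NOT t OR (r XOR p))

(((t NOR t) NOR ((((r NOR p) NOR (r NOR p)) NOR ((r NOR p) NOR (r NOR p))) NOR ((((r NOR r) NOR (p NOR p)) NOR ((r NOR r) NOR (p NOR p))) NOR (((r NOR r) NOR (p NOR p)) NOR ((r NOR r) NOR (p NOR p)))))) NOR ((t NOR t) NOR ((((r NOR p) NOR (r NOR p)) NOR ((r NOR p) NOR (r NOR p))) NOR ((((r NOR r) NOR (p NOR p)) NOR ((r NOR r) NOR (p NOR p))) NOR (((r NOR r) NOR (p NOR p)) NOR ((r NOR r) NOR (p NOR p)))))))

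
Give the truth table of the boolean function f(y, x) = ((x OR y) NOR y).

y | x | Output
--------------
0 | 0 | 1
0 | 1 | 0
1 | 0 | 0
1 | 1 | 0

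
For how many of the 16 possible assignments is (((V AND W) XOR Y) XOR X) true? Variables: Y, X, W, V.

Satisfying assignments: (0,0,1,1), (0,1,0,0), (0,1,0,1), (0,1,1,0), (1,0,0,0), (1,0,0,1), (1,0,1,0), (1,1,1,1)
Count: 8 out of 16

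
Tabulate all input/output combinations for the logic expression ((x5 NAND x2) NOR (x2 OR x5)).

x2 | x5 | Output
----------------
0 | 0 | 0
0 | 1 | 0
1 | 0 | 0
1 | 1 | 0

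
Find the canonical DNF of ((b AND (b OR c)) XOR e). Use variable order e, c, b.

(NOT e AND NOT c AND b) OR (NOT e AND c AND b) OR (e AND NOT c AND NOT b) OR (e AND c AND NOT b)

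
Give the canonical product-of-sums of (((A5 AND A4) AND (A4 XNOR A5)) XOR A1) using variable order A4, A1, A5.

ΠM(0, 1, 4, 7) = (A4 OR A1 OR A5) AND (A4 OR A1 OR NOT A5) AND (NOT A4 OR A1 OR A5) AND (NOT A4 OR NOT A1 OR NOT A5)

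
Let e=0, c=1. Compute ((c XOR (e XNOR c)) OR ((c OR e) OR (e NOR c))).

Substituting: ((1 XOR (0 XNOR 1)) OR ((1 OR 0) OR (0 NOR 1)))
= 1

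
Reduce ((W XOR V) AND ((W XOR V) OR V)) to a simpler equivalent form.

By absorption (E AND (E OR v) = E):
= (W XOR V)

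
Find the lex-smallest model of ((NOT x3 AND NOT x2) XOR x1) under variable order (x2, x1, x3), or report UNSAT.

x2=0, x1=0, x3=0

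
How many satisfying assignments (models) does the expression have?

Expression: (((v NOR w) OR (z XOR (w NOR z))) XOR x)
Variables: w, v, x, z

Satisfying assignments: (0,0,0,0), (0,0,0,1), (0,1,0,0), (0,1,0,1), (1,0,0,1), (1,0,1,0), (1,1,0,1), (1,1,1,0)
Count: 8 out of 16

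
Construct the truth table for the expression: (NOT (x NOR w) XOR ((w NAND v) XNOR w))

x | v | w | Output
------------------
0 | 0 | 0 | 0
0 | 0 | 1 | 0
0 | 1 | 0 | 0
0 | 1 | 1 | 1
1 | 0 | 0 | 1
1 | 0 | 1 | 0
1 | 1 | 0 | 1
1 | 1 | 1 | 1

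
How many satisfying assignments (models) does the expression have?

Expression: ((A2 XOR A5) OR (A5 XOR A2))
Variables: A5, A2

Satisfying assignments: (0,1), (1,0)
Count: 2 out of 4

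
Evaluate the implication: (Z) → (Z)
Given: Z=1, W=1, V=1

Antecedent (Z) = 1; consequent (Z) = 1.
1 → 1 = 1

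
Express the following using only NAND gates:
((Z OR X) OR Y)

((((Z NAND Z) NAND (X NAND X)) NAND ((Z NAND Z) NAND (X NAND X))) NAND (Y NAND Y))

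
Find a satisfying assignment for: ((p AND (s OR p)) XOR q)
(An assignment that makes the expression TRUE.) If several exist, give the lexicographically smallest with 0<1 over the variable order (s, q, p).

s=0, q=0, p=1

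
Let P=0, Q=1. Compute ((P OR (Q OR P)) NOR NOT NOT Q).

Substituting: ((0 OR (1 OR 0)) NOR NOT NOT 1)
= 0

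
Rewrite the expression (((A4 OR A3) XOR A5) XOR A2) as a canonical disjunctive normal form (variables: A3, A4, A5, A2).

(NOT A3 AND NOT A4 AND NOT A5 AND A2) OR (NOT A3 AND NOT A4 AND A5 AND NOT A2) OR (NOT A3 AND A4 AND NOT A5 AND NOT A2) OR (NOT A3 AND A4 AND A5 AND A2) OR (A3 AND NOT A4 AND NOT A5 AND NOT A2) OR (A3 AND NOT A4 AND A5 AND A2) OR (A3 AND A4 AND NOT A5 AND NOT A2) OR (A3 AND A4 AND A5 AND A2)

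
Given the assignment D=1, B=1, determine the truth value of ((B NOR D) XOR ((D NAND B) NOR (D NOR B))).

Substituting: ((1 NOR 1) XOR ((1 NAND 1) NOR (1 NOR 1)))
= 1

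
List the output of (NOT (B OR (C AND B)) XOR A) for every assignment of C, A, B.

C | A | B | Output
------------------
0 | 0 | 0 | 1
0 | 0 | 1 | 0
0 | 1 | 0 | 0
0 | 1 | 1 | 1
1 | 0 | 0 | 1
1 | 0 | 1 | 0
1 | 1 | 0 | 0
1 | 1 | 1 | 1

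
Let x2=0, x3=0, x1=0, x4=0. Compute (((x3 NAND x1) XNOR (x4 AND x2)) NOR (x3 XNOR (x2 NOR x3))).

Substituting: (((0 NAND 0) XNOR (0 AND 0)) NOR (0 XNOR (0 NOR 0)))
= 1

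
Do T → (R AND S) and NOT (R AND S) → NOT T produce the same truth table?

Yes, Contrapositive is always equivalent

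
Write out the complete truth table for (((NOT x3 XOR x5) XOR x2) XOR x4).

x5 | x2 | x4 | x3 | Output
--------------------------
0 | 0 | 0 | 0 | 1
0 | 0 | 0 | 1 | 0
0 | 0 | 1 | 0 | 0
0 | 0 | 1 | 1 | 1
0 | 1 | 0 | 0 | 0
0 | 1 | 0 | 1 | 1
0 | 1 | 1 | 0 | 1
0 | 1 | 1 | 1 | 0
1 | 0 | 0 | 0 | 0
1 | 0 | 0 | 1 | 1
1 | 0 | 1 | 0 | 1
1 | 0 | 1 | 1 | 0
1 | 1 | 0 | 0 | 1
1 | 1 | 0 | 1 | 0
1 | 1 | 1 | 0 | 0
1 | 1 | 1 | 1 | 1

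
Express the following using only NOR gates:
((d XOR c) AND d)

((((((d NOR c) NOR (d NOR c)) NOR ((d NOR c) NOR (d NOR c))) NOR ((((d NOR d) NOR (c NOR c)) NOR ((d NOR d) NOR (c NOR c))) NOR (((d NOR d) NOR (c NOR c)) NOR ((d NOR d) NOR (c NOR c))))) NOR ((((d NOR c) NOR (d NOR c)) NOR ((d NOR c) NOR (d NOR c))) NOR ((((d NOR d) NOR (c NOR c)) NOR ((d NOR d) NOR (c NOR c))) NOR (((d NOR d) NOR (c NOR c)) NOR ((d NOR d) NOR (c NOR c)))))) NOR (d NOR d))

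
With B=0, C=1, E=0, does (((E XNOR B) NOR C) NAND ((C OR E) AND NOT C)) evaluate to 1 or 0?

Substituting: (((0 XNOR 0) NOR 1) NAND ((1 OR 0) AND NOT 1))
= 1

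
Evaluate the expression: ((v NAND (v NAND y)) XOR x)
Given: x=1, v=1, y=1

Substituting: ((1 NAND (1 NAND 1)) XOR 1)
= 0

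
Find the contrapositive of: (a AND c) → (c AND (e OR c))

Contrapositive: NOT (c AND (e OR c)) → NOT (a AND c)
Note: A statement and its contrapositive are logically equivalent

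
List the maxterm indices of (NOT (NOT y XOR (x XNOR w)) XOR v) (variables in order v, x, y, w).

ΠM(1, 2, 4, 7, 8, 11, 13, 14) = (v OR x OR y OR NOT w) AND (v OR x OR NOT y OR w) AND (v OR NOT x OR y OR w) AND (v OR NOT x OR NOT y OR NOT w) AND (NOT v OR x OR y OR w) AND (NOT v OR x OR NOT y OR NOT w) AND (NOT v OR NOT x OR y OR NOT w) AND (NOT v OR NOT x OR NOT y OR w)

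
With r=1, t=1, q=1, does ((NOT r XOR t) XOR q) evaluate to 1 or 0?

Substituting: ((NOT 1 XOR 1) XOR 1)
= 0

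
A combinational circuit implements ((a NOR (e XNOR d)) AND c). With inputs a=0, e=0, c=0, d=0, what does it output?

Substituting: ((0 NOR (0 XNOR 0)) AND 0)
= 0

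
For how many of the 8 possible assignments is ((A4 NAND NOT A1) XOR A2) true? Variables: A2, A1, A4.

Satisfying assignments: (0,0,0), (0,1,0), (0,1,1), (1,0,1)
Count: 4 out of 8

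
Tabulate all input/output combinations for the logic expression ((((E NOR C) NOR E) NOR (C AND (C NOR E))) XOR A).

E | A | C | Output
------------------
0 | 0 | 0 | 1
0 | 0 | 1 | 0
0 | 1 | 0 | 0
0 | 1 | 1 | 1
1 | 0 | 0 | 1
1 | 0 | 1 | 1
1 | 1 | 0 | 0
1 | 1 | 1 | 0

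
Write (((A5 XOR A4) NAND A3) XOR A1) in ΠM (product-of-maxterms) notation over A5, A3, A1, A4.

ΠM(2, 3, 5, 6, 10, 11, 12, 15) = (A5 OR A3 OR NOT A1 OR A4) AND (A5 OR A3 OR NOT A1 OR NOT A4) AND (A5 OR NOT A3 OR A1 OR NOT A4) AND (A5 OR NOT A3 OR NOT A1 OR A4) AND (NOT A5 OR A3 OR NOT A1 OR A4) AND (NOT A5 OR A3 OR NOT A1 OR NOT A4) AND (NOT A5 OR NOT A3 OR A1 OR A4) AND (NOT A5 OR NOT A3 OR NOT A1 OR NOT A4)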